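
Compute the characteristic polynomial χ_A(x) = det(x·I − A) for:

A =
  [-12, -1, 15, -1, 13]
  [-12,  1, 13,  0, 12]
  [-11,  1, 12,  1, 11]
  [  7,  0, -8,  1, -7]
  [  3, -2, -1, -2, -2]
x^5 - 10*x^3 + 20*x^2 - 15*x + 4

Expanding det(x·I − A) (e.g. by cofactor expansion or by noting that A is similar to its Jordan form J, which has the same characteristic polynomial as A) gives
  χ_A(x) = x^5 - 10*x^3 + 20*x^2 - 15*x + 4
which factors as (x - 1)^4*(x + 4). The eigenvalues (with algebraic multiplicities) are λ = -4 with multiplicity 1, λ = 1 with multiplicity 4.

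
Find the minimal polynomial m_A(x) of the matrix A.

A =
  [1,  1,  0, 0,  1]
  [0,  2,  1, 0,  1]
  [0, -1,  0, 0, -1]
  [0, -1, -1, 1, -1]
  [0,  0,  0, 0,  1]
x^3 - 3*x^2 + 3*x - 1

The characteristic polynomial is χ_A(x) = (x - 1)^5, so the eigenvalues are known. The minimal polynomial is
  m_A(x) = Π_λ (x − λ)^{k_λ}
where k_λ is the size of the *largest* Jordan block for λ (equivalently, the smallest k with (A − λI)^k v = 0 for every generalised eigenvector v of λ).

  λ = 1: largest Jordan block has size 3, contributing (x − 1)^3

So m_A(x) = (x - 1)^3 = x^3 - 3*x^2 + 3*x - 1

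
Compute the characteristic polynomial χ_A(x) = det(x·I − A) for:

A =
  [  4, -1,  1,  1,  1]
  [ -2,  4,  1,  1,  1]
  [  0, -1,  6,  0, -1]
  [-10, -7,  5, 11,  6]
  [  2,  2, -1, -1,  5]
x^5 - 30*x^4 + 360*x^3 - 2160*x^2 + 6480*x - 7776

Expanding det(x·I − A) (e.g. by cofactor expansion or by noting that A is similar to its Jordan form J, which has the same characteristic polynomial as A) gives
  χ_A(x) = x^5 - 30*x^4 + 360*x^3 - 2160*x^2 + 6480*x - 7776
which factors as (x - 6)^5. The eigenvalues (with algebraic multiplicities) are λ = 6 with multiplicity 5.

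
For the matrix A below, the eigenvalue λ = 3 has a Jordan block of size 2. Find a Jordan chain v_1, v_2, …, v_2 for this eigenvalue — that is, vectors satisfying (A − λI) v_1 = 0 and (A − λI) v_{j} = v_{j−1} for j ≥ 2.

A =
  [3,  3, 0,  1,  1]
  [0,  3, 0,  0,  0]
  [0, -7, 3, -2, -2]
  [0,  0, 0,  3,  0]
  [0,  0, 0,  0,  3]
A Jordan chain for λ = 3 of length 2:
v_1 = (3, 0, -7, 0, 0)ᵀ
v_2 = (0, 1, 0, 0, 0)ᵀ

Let N = A − (3)·I. We want v_2 with N^2 v_2 = 0 but N^1 v_2 ≠ 0; then v_{j-1} := N · v_j for j = 2, …, 2.

Pick v_2 = (0, 1, 0, 0, 0)ᵀ.
Then v_1 = N · v_2 = (3, 0, -7, 0, 0)ᵀ.

Sanity check: (A − (3)·I) v_1 = (0, 0, 0, 0, 0)ᵀ = 0. ✓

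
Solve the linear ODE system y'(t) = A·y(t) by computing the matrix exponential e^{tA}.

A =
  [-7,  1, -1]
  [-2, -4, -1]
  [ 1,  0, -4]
e^{tA} =
  [t^2*exp(-5*t)/2 - 2*t*exp(-5*t) + exp(-5*t), -t^2*exp(-5*t)/2 + t*exp(-5*t), -t*exp(-5*t)]
  [t^2*exp(-5*t)/2 - 2*t*exp(-5*t), -t^2*exp(-5*t)/2 + t*exp(-5*t) + exp(-5*t), -t*exp(-5*t)]
  [-t^2*exp(-5*t)/2 + t*exp(-5*t), t^2*exp(-5*t)/2, t*exp(-5*t) + exp(-5*t)]

Strategy: write A = P · J · P⁻¹ where J is a Jordan canonical form, so e^{tA} = P · e^{tJ} · P⁻¹, and e^{tJ} can be computed block-by-block.

A has Jordan form
J =
  [-5,  1,  0]
  [ 0, -5,  1]
  [ 0,  0, -5]
(up to reordering of blocks).

Per-block formulas:
  For a 3×3 Jordan block J_3(-5): exp(t · J_3(-5)) = e^(-5t)·(I + t·N + (t^2/2)·N^2), where N is the 3×3 nilpotent shift.

After assembling e^{tJ} and conjugating by P, we get:

e^{tA} =
  [t^2*exp(-5*t)/2 - 2*t*exp(-5*t) + exp(-5*t), -t^2*exp(-5*t)/2 + t*exp(-5*t), -t*exp(-5*t)]
  [t^2*exp(-5*t)/2 - 2*t*exp(-5*t), -t^2*exp(-5*t)/2 + t*exp(-5*t) + exp(-5*t), -t*exp(-5*t)]
  [-t^2*exp(-5*t)/2 + t*exp(-5*t), t^2*exp(-5*t)/2, t*exp(-5*t) + exp(-5*t)]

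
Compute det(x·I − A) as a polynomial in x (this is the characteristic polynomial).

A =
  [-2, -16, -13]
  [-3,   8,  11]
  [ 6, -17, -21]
x^3 + 15*x^2 + 75*x + 125

Expanding det(x·I − A) (e.g. by cofactor expansion or by noting that A is similar to its Jordan form J, which has the same characteristic polynomial as A) gives
  χ_A(x) = x^3 + 15*x^2 + 75*x + 125
which factors as (x + 5)^3. The eigenvalues (with algebraic multiplicities) are λ = -5 with multiplicity 3.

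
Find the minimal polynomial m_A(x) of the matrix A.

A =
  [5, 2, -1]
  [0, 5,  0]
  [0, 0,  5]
x^2 - 10*x + 25

The characteristic polynomial is χ_A(x) = (x - 5)^3, so the eigenvalues are known. The minimal polynomial is
  m_A(x) = Π_λ (x − λ)^{k_λ}
where k_λ is the size of the *largest* Jordan block for λ (equivalently, the smallest k with (A − λI)^k v = 0 for every generalised eigenvector v of λ).

  λ = 5: largest Jordan block has size 2, contributing (x − 5)^2

So m_A(x) = (x - 5)^2 = x^2 - 10*x + 25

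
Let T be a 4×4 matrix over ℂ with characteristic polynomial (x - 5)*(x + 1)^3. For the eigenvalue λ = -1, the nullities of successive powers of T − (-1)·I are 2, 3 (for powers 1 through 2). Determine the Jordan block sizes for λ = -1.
Block sizes for λ = -1: [2, 1]

From the dimensions of kernels of powers, the number of Jordan blocks of size at least j is d_j − d_{j−1} where d_j = dim ker(N^j) (with d_0 = 0). Computing the differences gives [2, 1].
The number of blocks of size exactly k is (#blocks of size ≥ k) − (#blocks of size ≥ k + 1), so the partition is: 1 block(s) of size 1, 1 block(s) of size 2.
In nonincreasing order the block sizes are [2, 1].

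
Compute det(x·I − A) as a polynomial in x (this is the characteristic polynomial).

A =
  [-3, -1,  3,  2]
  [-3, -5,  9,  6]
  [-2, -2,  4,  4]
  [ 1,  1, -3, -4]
x^4 + 8*x^3 + 24*x^2 + 32*x + 16

Expanding det(x·I − A) (e.g. by cofactor expansion or by noting that A is similar to its Jordan form J, which has the same characteristic polynomial as A) gives
  χ_A(x) = x^4 + 8*x^3 + 24*x^2 + 32*x + 16
which factors as (x + 2)^4. The eigenvalues (with algebraic multiplicities) are λ = -2 with multiplicity 4.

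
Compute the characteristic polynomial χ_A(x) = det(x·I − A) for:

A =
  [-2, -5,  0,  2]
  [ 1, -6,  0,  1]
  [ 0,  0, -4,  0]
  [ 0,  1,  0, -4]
x^4 + 16*x^3 + 96*x^2 + 256*x + 256

Expanding det(x·I − A) (e.g. by cofactor expansion or by noting that A is similar to its Jordan form J, which has the same characteristic polynomial as A) gives
  χ_A(x) = x^4 + 16*x^3 + 96*x^2 + 256*x + 256
which factors as (x + 4)^4. The eigenvalues (with algebraic multiplicities) are λ = -4 with multiplicity 4.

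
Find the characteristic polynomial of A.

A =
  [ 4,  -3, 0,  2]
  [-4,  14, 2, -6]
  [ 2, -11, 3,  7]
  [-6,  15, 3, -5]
x^4 - 16*x^3 + 96*x^2 - 256*x + 256

Expanding det(x·I − A) (e.g. by cofactor expansion or by noting that A is similar to its Jordan form J, which has the same characteristic polynomial as A) gives
  χ_A(x) = x^4 - 16*x^3 + 96*x^2 - 256*x + 256
which factors as (x - 4)^4. The eigenvalues (with algebraic multiplicities) are λ = 4 with multiplicity 4.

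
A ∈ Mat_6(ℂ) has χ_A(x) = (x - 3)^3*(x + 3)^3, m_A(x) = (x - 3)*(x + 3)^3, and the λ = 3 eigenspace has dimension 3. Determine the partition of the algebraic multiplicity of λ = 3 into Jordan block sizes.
Block sizes for λ = 3: [1, 1, 1]

Step 1 — from the characteristic polynomial, algebraic multiplicity of λ = 3 is 3. From dim ker(A − (3)·I) = 3, there are exactly 3 Jordan blocks for λ = 3.
Step 2 — from the minimal polynomial, the factor (x − 3) tells us the largest block for λ = 3 has size 1.
Step 3 — with total size 3, 3 blocks, and largest block 1, the block sizes (in nonincreasing order) are [1, 1, 1].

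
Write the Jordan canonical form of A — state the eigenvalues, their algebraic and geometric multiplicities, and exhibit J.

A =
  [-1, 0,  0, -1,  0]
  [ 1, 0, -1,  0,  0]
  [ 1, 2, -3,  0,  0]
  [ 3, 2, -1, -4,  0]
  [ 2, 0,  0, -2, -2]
J_3(-2) ⊕ J_1(-2) ⊕ J_1(-2)

The characteristic polynomial is
  det(x·I − A) = x^5 + 10*x^4 + 40*x^3 + 80*x^2 + 80*x + 32 = (x + 2)^5

Eigenvalues and multiplicities (the geometric multiplicity of λ is n − rank(A − λI), which equals the number of Jordan blocks for λ):
  λ = -2: algebraic multiplicity = 5, geometric multiplicity = 3

Determining the block sizes for each eigenvalue:
  λ = -2: with am = 5 and gm = 3, the partition is not yet determined (e.g. several partitions of 5 into 3 parts exist). Let N = A − (-2)·I. Computing rank(N^1) = 2, rank(N^2) = 1, rank(N^3) = 0; the number of blocks of size ≥ j is rank(N^{j−1}) − rank(N^j), giving [3, 1, 1]. So we have 1 block(s) of size 3, 2 block(s) of size 1 → block sizes [3, 1, 1]

Assembling the blocks gives a Jordan form
J =
  [-2,  1,  0,  0,  0]
  [ 0, -2,  1,  0,  0]
  [ 0,  0, -2,  0,  0]
  [ 0,  0,  0, -2,  0]
  [ 0,  0,  0,  0, -2]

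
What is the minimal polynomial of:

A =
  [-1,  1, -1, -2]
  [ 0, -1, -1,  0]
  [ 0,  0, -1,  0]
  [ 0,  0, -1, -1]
x^3 + 3*x^2 + 3*x + 1

The characteristic polynomial is χ_A(x) = (x + 1)^4, so the eigenvalues are known. The minimal polynomial is
  m_A(x) = Π_λ (x − λ)^{k_λ}
where k_λ is the size of the *largest* Jordan block for λ (equivalently, the smallest k with (A − λI)^k v = 0 for every generalised eigenvector v of λ).

  λ = -1: largest Jordan block has size 3, contributing (x + 1)^3

So m_A(x) = (x + 1)^3 = x^3 + 3*x^2 + 3*x + 1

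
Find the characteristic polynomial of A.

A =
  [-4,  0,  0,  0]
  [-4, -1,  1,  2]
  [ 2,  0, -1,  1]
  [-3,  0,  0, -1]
x^4 + 7*x^3 + 15*x^2 + 13*x + 4

Expanding det(x·I − A) (e.g. by cofactor expansion or by noting that A is similar to its Jordan form J, which has the same characteristic polynomial as A) gives
  χ_A(x) = x^4 + 7*x^3 + 15*x^2 + 13*x + 4
which factors as (x + 1)^3*(x + 4). The eigenvalues (with algebraic multiplicities) are λ = -4 with multiplicity 1, λ = -1 with multiplicity 3.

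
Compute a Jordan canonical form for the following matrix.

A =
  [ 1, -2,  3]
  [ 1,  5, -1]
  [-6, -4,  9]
J_3(5)

The characteristic polynomial is
  det(x·I − A) = x^3 - 15*x^2 + 75*x - 125 = (x - 5)^3

Eigenvalues and multiplicities (the geometric multiplicity of λ is n − rank(A − λI), which equals the number of Jordan blocks for λ):
  λ = 5: algebraic multiplicity = 3, geometric multiplicity = 1

Determining the block sizes for each eigenvalue:
  λ = 5: one block (gm = 1), so the single block has size am = 3 → block sizes [3]

Assembling the blocks gives a Jordan form
J =
  [5, 1, 0]
  [0, 5, 1]
  [0, 0, 5]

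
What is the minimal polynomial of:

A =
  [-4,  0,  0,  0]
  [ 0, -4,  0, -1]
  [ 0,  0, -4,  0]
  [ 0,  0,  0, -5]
x^2 + 9*x + 20

The characteristic polynomial is χ_A(x) = (x + 4)^3*(x + 5), so the eigenvalues are known. The minimal polynomial is
  m_A(x) = Π_λ (x − λ)^{k_λ}
where k_λ is the size of the *largest* Jordan block for λ (equivalently, the smallest k with (A − λI)^k v = 0 for every generalised eigenvector v of λ).

  λ = -5: largest Jordan block has size 1, contributing (x + 5)
  λ = -4: largest Jordan block has size 1, contributing (x + 4)

So m_A(x) = (x + 4)*(x + 5) = x^2 + 9*x + 20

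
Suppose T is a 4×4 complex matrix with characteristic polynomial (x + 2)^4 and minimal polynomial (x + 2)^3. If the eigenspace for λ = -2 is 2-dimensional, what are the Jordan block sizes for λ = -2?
Block sizes for λ = -2: [3, 1]

Step 1 — from the characteristic polynomial, algebraic multiplicity of λ = -2 is 4. From dim ker(T − (-2)·I) = 2, there are exactly 2 Jordan blocks for λ = -2.
Step 2 — from the minimal polynomial, the factor (x + 2)^3 tells us the largest block for λ = -2 has size 3.
Step 3 — with total size 4, 2 blocks, and largest block 3, the block sizes (in nonincreasing order) are [3, 1].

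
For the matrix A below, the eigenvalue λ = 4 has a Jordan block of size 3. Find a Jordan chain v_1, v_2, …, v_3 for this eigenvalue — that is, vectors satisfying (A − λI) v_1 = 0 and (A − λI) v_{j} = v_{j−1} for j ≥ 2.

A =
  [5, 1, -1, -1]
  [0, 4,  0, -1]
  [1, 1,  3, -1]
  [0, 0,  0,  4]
A Jordan chain for λ = 4 of length 3:
v_1 = (-1, 0, -1, 0)ᵀ
v_2 = (-1, -1, -1, 0)ᵀ
v_3 = (0, 0, 0, 1)ᵀ

Let N = A − (4)·I. We want v_3 with N^3 v_3 = 0 but N^2 v_3 ≠ 0; then v_{j-1} := N · v_j for j = 3, …, 2.

Pick v_3 = (0, 0, 0, 1)ᵀ.
Then v_2 = N · v_3 = (-1, -1, -1, 0)ᵀ.
Then v_1 = N · v_2 = (-1, 0, -1, 0)ᵀ.

Sanity check: (A − (4)·I) v_1 = (0, 0, 0, 0)ᵀ = 0. ✓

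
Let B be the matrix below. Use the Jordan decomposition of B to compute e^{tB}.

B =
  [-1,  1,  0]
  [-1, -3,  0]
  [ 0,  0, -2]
e^{tB} =
  [t*exp(-2*t) + exp(-2*t), t*exp(-2*t), 0]
  [-t*exp(-2*t), -t*exp(-2*t) + exp(-2*t), 0]
  [0, 0, exp(-2*t)]

Strategy: write B = P · J · P⁻¹ where J is a Jordan canonical form, so e^{tB} = P · e^{tJ} · P⁻¹, and e^{tJ} can be computed block-by-block.

B has Jordan form
J =
  [-2,  1,  0]
  [ 0, -2,  0]
  [ 0,  0, -2]
(up to reordering of blocks).

Per-block formulas:
  For a 2×2 Jordan block J_2(-2): exp(t · J_2(-2)) = e^(-2t)·(I + t·N), where N is the 2×2 nilpotent shift.
  For a 1×1 block at λ = -2: exp(t · [-2]) = [e^(-2t)].

After assembling e^{tJ} and conjugating by P, we get:

e^{tB} =
  [t*exp(-2*t) + exp(-2*t), t*exp(-2*t), 0]
  [-t*exp(-2*t), -t*exp(-2*t) + exp(-2*t), 0]
  [0, 0, exp(-2*t)]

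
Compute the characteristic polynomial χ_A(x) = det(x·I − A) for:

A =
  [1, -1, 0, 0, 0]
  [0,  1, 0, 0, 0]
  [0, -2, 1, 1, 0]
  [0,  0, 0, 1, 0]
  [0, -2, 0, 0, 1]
x^5 - 5*x^4 + 10*x^3 - 10*x^2 + 5*x - 1

Expanding det(x·I − A) (e.g. by cofactor expansion or by noting that A is similar to its Jordan form J, which has the same characteristic polynomial as A) gives
  χ_A(x) = x^5 - 5*x^4 + 10*x^3 - 10*x^2 + 5*x - 1
which factors as (x - 1)^5. The eigenvalues (with algebraic multiplicities) are λ = 1 with multiplicity 5.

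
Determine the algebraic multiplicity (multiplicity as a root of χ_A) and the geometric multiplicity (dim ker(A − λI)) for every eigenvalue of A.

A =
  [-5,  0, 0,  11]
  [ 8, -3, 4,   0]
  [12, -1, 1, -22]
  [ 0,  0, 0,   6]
λ = -5: alg = 1, geom = 1; λ = -1: alg = 2, geom = 1; λ = 6: alg = 1, geom = 1

Step 1 — factor the characteristic polynomial to read off the algebraic multiplicities:
  χ_A(x) = (x - 6)*(x + 1)^2*(x + 5)

Step 2 — compute geometric multiplicities via the rank-nullity identity g(λ) = n − rank(A − λI):
  rank(A − (-5)·I) = 3, so dim ker(A − (-5)·I) = n − 3 = 1
  rank(A − (-1)·I) = 3, so dim ker(A − (-1)·I) = n − 3 = 1
  rank(A − (6)·I) = 3, so dim ker(A − (6)·I) = n − 3 = 1

Summary:
  λ = -5: algebraic multiplicity = 1, geometric multiplicity = 1
  λ = -1: algebraic multiplicity = 2, geometric multiplicity = 1
  λ = 6: algebraic multiplicity = 1, geometric multiplicity = 1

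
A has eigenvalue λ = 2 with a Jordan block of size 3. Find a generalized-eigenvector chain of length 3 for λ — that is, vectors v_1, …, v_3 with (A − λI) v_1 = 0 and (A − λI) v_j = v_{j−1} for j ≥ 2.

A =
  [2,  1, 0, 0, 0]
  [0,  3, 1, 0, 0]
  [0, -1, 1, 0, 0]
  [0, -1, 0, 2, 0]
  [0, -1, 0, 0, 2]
A Jordan chain for λ = 2 of length 3:
v_1 = (1, 0, 0, -1, -1)ᵀ
v_2 = (1, 1, -1, -1, -1)ᵀ
v_3 = (0, 1, 0, 0, 0)ᵀ

Let N = A − (2)·I. We want v_3 with N^3 v_3 = 0 but N^2 v_3 ≠ 0; then v_{j-1} := N · v_j for j = 3, …, 2.

Pick v_3 = (0, 1, 0, 0, 0)ᵀ.
Then v_2 = N · v_3 = (1, 1, -1, -1, -1)ᵀ.
Then v_1 = N · v_2 = (1, 0, 0, -1, -1)ᵀ.

Sanity check: (A − (2)·I) v_1 = (0, 0, 0, 0, 0)ᵀ = 0. ✓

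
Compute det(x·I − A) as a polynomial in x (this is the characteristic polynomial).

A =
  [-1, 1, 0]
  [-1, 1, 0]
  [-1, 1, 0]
x^3

Expanding det(x·I − A) (e.g. by cofactor expansion or by noting that A is similar to its Jordan form J, which has the same characteristic polynomial as A) gives
  χ_A(x) = x^3
which factors as x^3. The eigenvalues (with algebraic multiplicities) are λ = 0 with multiplicity 3.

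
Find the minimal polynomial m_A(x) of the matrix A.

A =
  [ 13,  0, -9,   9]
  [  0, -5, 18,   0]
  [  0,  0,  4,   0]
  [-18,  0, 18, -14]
x^2 + x - 20

The characteristic polynomial is χ_A(x) = (x - 4)^2*(x + 5)^2, so the eigenvalues are known. The minimal polynomial is
  m_A(x) = Π_λ (x − λ)^{k_λ}
where k_λ is the size of the *largest* Jordan block for λ (equivalently, the smallest k with (A − λI)^k v = 0 for every generalised eigenvector v of λ).

  λ = -5: largest Jordan block has size 1, contributing (x + 5)
  λ = 4: largest Jordan block has size 1, contributing (x − 4)

So m_A(x) = (x - 4)*(x + 5) = x^2 + x - 20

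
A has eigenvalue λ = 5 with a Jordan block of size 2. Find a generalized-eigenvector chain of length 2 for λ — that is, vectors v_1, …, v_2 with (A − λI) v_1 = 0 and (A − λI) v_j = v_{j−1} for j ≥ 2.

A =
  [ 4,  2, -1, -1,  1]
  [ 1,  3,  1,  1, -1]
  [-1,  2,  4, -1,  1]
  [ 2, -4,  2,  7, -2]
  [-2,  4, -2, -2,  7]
A Jordan chain for λ = 5 of length 2:
v_1 = (-1, 1, -1, 2, -2)ᵀ
v_2 = (1, 0, 0, 0, 0)ᵀ

Let N = A − (5)·I. We want v_2 with N^2 v_2 = 0 but N^1 v_2 ≠ 0; then v_{j-1} := N · v_j for j = 2, …, 2.

Pick v_2 = (1, 0, 0, 0, 0)ᵀ.
Then v_1 = N · v_2 = (-1, 1, -1, 2, -2)ᵀ.

Sanity check: (A − (5)·I) v_1 = (0, 0, 0, 0, 0)ᵀ = 0. ✓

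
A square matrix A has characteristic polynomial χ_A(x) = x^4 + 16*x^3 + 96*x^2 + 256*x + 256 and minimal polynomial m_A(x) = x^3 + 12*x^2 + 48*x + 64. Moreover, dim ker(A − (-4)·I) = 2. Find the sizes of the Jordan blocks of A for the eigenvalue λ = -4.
Block sizes for λ = -4: [3, 1]

Step 1 — from the characteristic polynomial, algebraic multiplicity of λ = -4 is 4. From dim ker(A − (-4)·I) = 2, there are exactly 2 Jordan blocks for λ = -4.
Step 2 — from the minimal polynomial, the factor (x + 4)^3 tells us the largest block for λ = -4 has size 3.
Step 3 — with total size 4, 2 blocks, and largest block 3, the block sizes (in nonincreasing order) are [3, 1].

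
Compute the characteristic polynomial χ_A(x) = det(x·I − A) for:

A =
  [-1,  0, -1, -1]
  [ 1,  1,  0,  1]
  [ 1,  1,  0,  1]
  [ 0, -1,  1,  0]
x^4

Expanding det(x·I − A) (e.g. by cofactor expansion or by noting that A is similar to its Jordan form J, which has the same characteristic polynomial as A) gives
  χ_A(x) = x^4
which factors as x^4. The eigenvalues (with algebraic multiplicities) are λ = 0 with multiplicity 4.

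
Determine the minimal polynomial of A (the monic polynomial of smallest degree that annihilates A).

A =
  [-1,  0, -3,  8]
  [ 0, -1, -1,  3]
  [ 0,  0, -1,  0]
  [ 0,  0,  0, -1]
x^2 + 2*x + 1

The characteristic polynomial is χ_A(x) = (x + 1)^4, so the eigenvalues are known. The minimal polynomial is
  m_A(x) = Π_λ (x − λ)^{k_λ}
where k_λ is the size of the *largest* Jordan block for λ (equivalently, the smallest k with (A − λI)^k v = 0 for every generalised eigenvector v of λ).

  λ = -1: largest Jordan block has size 2, contributing (x + 1)^2

So m_A(x) = (x + 1)^2 = x^2 + 2*x + 1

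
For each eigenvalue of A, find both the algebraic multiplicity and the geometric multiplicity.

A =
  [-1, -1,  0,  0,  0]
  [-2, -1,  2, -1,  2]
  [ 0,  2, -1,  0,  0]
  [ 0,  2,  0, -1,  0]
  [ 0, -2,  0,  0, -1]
λ = -1: alg = 5, geom = 3

Step 1 — factor the characteristic polynomial to read off the algebraic multiplicities:
  χ_A(x) = (x + 1)^5

Step 2 — compute geometric multiplicities via the rank-nullity identity g(λ) = n − rank(A − λI):
  rank(A − (-1)·I) = 2, so dim ker(A − (-1)·I) = n − 2 = 3

Summary:
  λ = -1: algebraic multiplicity = 5, geometric multiplicity = 3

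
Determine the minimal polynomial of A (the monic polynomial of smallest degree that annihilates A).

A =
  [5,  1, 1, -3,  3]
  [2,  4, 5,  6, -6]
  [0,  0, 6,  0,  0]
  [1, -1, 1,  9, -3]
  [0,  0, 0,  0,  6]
x^3 - 18*x^2 + 108*x - 216

The characteristic polynomial is χ_A(x) = (x - 6)^5, so the eigenvalues are known. The minimal polynomial is
  m_A(x) = Π_λ (x − λ)^{k_λ}
where k_λ is the size of the *largest* Jordan block for λ (equivalently, the smallest k with (A − λI)^k v = 0 for every generalised eigenvector v of λ).

  λ = 6: largest Jordan block has size 3, contributing (x − 6)^3

So m_A(x) = (x - 6)^3 = x^3 - 18*x^2 + 108*x - 216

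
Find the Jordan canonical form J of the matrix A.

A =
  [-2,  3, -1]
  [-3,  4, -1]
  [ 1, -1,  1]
J_3(1)

The characteristic polynomial is
  det(x·I − A) = x^3 - 3*x^2 + 3*x - 1 = (x - 1)^3

Eigenvalues and multiplicities (the geometric multiplicity of λ is n − rank(A − λI), which equals the number of Jordan blocks for λ):
  λ = 1: algebraic multiplicity = 3, geometric multiplicity = 1

Determining the block sizes for each eigenvalue:
  λ = 1: one block (gm = 1), so the single block has size am = 3 → block sizes [3]

Assembling the blocks gives a Jordan form
J =
  [1, 1, 0]
  [0, 1, 1]
  [0, 0, 1]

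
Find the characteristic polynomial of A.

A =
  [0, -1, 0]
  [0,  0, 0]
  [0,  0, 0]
x^3

Expanding det(x·I − A) (e.g. by cofactor expansion or by noting that A is similar to its Jordan form J, which has the same characteristic polynomial as A) gives
  χ_A(x) = x^3
which factors as x^3. The eigenvalues (with algebraic multiplicities) are λ = 0 with multiplicity 3.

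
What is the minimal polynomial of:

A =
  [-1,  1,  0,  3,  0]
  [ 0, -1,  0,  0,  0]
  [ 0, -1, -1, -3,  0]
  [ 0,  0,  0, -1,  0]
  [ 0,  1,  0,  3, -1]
x^2 + 2*x + 1

The characteristic polynomial is χ_A(x) = (x + 1)^5, so the eigenvalues are known. The minimal polynomial is
  m_A(x) = Π_λ (x − λ)^{k_λ}
where k_λ is the size of the *largest* Jordan block for λ (equivalently, the smallest k with (A − λI)^k v = 0 for every generalised eigenvector v of λ).

  λ = -1: largest Jordan block has size 2, contributing (x + 1)^2

So m_A(x) = (x + 1)^2 = x^2 + 2*x + 1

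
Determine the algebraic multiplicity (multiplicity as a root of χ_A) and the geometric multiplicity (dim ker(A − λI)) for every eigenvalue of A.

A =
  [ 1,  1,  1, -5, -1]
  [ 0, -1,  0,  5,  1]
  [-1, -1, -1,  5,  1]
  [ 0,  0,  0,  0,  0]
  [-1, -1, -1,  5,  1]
λ = 0: alg = 5, geom = 3

Step 1 — factor the characteristic polynomial to read off the algebraic multiplicities:
  χ_A(x) = x^5

Step 2 — compute geometric multiplicities via the rank-nullity identity g(λ) = n − rank(A − λI):
  rank(A − (0)·I) = 2, so dim ker(A − (0)·I) = n − 2 = 3

Summary:
  λ = 0: algebraic multiplicity = 5, geometric multiplicity = 3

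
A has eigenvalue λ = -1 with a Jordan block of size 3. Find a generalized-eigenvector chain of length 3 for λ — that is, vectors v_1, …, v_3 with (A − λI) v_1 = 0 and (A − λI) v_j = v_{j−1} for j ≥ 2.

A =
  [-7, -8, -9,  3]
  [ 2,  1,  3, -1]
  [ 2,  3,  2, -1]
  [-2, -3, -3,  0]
A Jordan chain for λ = -1 of length 3:
v_1 = (-4, 0, 2, -2)ᵀ
v_2 = (-6, 2, 2, -2)ᵀ
v_3 = (1, 0, 0, 0)ᵀ

Let N = A − (-1)·I. We want v_3 with N^3 v_3 = 0 but N^2 v_3 ≠ 0; then v_{j-1} := N · v_j for j = 3, …, 2.

Pick v_3 = (1, 0, 0, 0)ᵀ.
Then v_2 = N · v_3 = (-6, 2, 2, -2)ᵀ.
Then v_1 = N · v_2 = (-4, 0, 2, -2)ᵀ.

Sanity check: (A − (-1)·I) v_1 = (0, 0, 0, 0)ᵀ = 0. ✓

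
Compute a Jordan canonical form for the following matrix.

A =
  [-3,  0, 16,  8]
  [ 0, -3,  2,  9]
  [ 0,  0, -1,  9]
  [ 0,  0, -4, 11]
J_1(-3) ⊕ J_1(-3) ⊕ J_2(5)

The characteristic polynomial is
  det(x·I − A) = x^4 - 4*x^3 - 26*x^2 + 60*x + 225 = (x - 5)^2*(x + 3)^2

Eigenvalues and multiplicities (the geometric multiplicity of λ is n − rank(A − λI), which equals the number of Jordan blocks for λ):
  λ = -3: algebraic multiplicity = 2, geometric multiplicity = 2
  λ = 5: algebraic multiplicity = 2, geometric multiplicity = 1

Determining the block sizes for each eigenvalue:
  λ = -3: gm = am = 2, so every block has size 1 → block sizes [1, 1]
  λ = 5: one block (gm = 1), so the single block has size am = 2 → block sizes [2]

Assembling the blocks gives a Jordan form
J =
  [-3,  0, 0, 0]
  [ 0, -3, 0, 0]
  [ 0,  0, 5, 1]
  [ 0,  0, 0, 5]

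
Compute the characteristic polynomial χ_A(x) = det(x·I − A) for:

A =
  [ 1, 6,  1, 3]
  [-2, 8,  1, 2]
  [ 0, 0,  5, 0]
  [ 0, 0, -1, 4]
x^4 - 18*x^3 + 121*x^2 - 360*x + 400

Expanding det(x·I − A) (e.g. by cofactor expansion or by noting that A is similar to its Jordan form J, which has the same characteristic polynomial as A) gives
  χ_A(x) = x^4 - 18*x^3 + 121*x^2 - 360*x + 400
which factors as (x - 5)^2*(x - 4)^2. The eigenvalues (with algebraic multiplicities) are λ = 4 with multiplicity 2, λ = 5 with multiplicity 2.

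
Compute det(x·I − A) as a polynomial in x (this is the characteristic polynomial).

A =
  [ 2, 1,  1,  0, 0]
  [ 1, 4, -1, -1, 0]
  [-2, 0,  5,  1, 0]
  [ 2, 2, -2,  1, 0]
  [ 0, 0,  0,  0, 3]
x^5 - 15*x^4 + 90*x^3 - 270*x^2 + 405*x - 243

Expanding det(x·I − A) (e.g. by cofactor expansion or by noting that A is similar to its Jordan form J, which has the same characteristic polynomial as A) gives
  χ_A(x) = x^5 - 15*x^4 + 90*x^3 - 270*x^2 + 405*x - 243
which factors as (x - 3)^5. The eigenvalues (with algebraic multiplicities) are λ = 3 with multiplicity 5.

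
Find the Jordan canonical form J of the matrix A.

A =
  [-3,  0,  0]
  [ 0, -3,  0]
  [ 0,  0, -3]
J_1(-3) ⊕ J_1(-3) ⊕ J_1(-3)

The characteristic polynomial is
  det(x·I − A) = x^3 + 9*x^2 + 27*x + 27 = (x + 3)^3

Eigenvalues and multiplicities (the geometric multiplicity of λ is n − rank(A − λI), which equals the number of Jordan blocks for λ):
  λ = -3: algebraic multiplicity = 3, geometric multiplicity = 3

Determining the block sizes for each eigenvalue:
  λ = -3: gm = am = 3, so every block has size 1 → block sizes [1, 1, 1]

Assembling the blocks gives a Jordan form
J =
  [-3,  0,  0]
  [ 0, -3,  0]
  [ 0,  0, -3]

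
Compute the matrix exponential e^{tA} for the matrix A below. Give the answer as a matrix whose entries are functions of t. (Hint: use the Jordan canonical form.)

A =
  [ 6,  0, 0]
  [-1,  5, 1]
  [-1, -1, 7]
e^{tA} =
  [exp(6*t), 0, 0]
  [-t*exp(6*t), -t*exp(6*t) + exp(6*t), t*exp(6*t)]
  [-t*exp(6*t), -t*exp(6*t), t*exp(6*t) + exp(6*t)]

Strategy: write A = P · J · P⁻¹ where J is a Jordan canonical form, so e^{tA} = P · e^{tJ} · P⁻¹, and e^{tJ} can be computed block-by-block.

A has Jordan form
J =
  [6, 1, 0]
  [0, 6, 0]
  [0, 0, 6]
(up to reordering of blocks).

Per-block formulas:
  For a 1×1 block at λ = 6: exp(t · [6]) = [e^(6t)].
  For a 2×2 Jordan block J_2(6): exp(t · J_2(6)) = e^(6t)·(I + t·N), where N is the 2×2 nilpotent shift.

After assembling e^{tJ} and conjugating by P, we get:

e^{tA} =
  [exp(6*t), 0, 0]
  [-t*exp(6*t), -t*exp(6*t) + exp(6*t), t*exp(6*t)]
  [-t*exp(6*t), -t*exp(6*t), t*exp(6*t) + exp(6*t)]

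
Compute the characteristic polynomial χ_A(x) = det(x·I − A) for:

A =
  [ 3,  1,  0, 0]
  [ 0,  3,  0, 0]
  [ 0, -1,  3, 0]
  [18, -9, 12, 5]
x^4 - 14*x^3 + 72*x^2 - 162*x + 135

Expanding det(x·I − A) (e.g. by cofactor expansion or by noting that A is similar to its Jordan form J, which has the same characteristic polynomial as A) gives
  χ_A(x) = x^4 - 14*x^3 + 72*x^2 - 162*x + 135
which factors as (x - 5)*(x - 3)^3. The eigenvalues (with algebraic multiplicities) are λ = 3 with multiplicity 3, λ = 5 with multiplicity 1.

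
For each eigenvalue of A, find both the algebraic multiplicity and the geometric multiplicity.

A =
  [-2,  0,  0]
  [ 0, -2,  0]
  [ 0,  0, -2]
λ = -2: alg = 3, geom = 3

Step 1 — factor the characteristic polynomial to read off the algebraic multiplicities:
  χ_A(x) = (x + 2)^3

Step 2 — compute geometric multiplicities via the rank-nullity identity g(λ) = n − rank(A − λI):
  rank(A − (-2)·I) = 0, so dim ker(A − (-2)·I) = n − 0 = 3

Summary:
  λ = -2: algebraic multiplicity = 3, geometric multiplicity = 3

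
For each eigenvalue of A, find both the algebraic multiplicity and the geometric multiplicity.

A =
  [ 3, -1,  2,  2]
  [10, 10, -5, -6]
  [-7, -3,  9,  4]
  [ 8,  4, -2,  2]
λ = 6: alg = 4, geom = 2

Step 1 — factor the characteristic polynomial to read off the algebraic multiplicities:
  χ_A(x) = (x - 6)^4

Step 2 — compute geometric multiplicities via the rank-nullity identity g(λ) = n − rank(A − λI):
  rank(A − (6)·I) = 2, so dim ker(A − (6)·I) = n − 2 = 2

Summary:
  λ = 6: algebraic multiplicity = 4, geometric multiplicity = 2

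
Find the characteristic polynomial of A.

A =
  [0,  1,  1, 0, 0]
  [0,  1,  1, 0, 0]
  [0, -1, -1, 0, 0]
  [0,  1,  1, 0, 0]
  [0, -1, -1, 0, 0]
x^5

Expanding det(x·I − A) (e.g. by cofactor expansion or by noting that A is similar to its Jordan form J, which has the same characteristic polynomial as A) gives
  χ_A(x) = x^5
which factors as x^5. The eigenvalues (with algebraic multiplicities) are λ = 0 with multiplicity 5.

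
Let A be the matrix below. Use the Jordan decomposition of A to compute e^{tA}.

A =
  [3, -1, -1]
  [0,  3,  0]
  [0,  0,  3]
e^{tA} =
  [exp(3*t), -t*exp(3*t), -t*exp(3*t)]
  [0, exp(3*t), 0]
  [0, 0, exp(3*t)]

Strategy: write A = P · J · P⁻¹ where J is a Jordan canonical form, so e^{tA} = P · e^{tJ} · P⁻¹, and e^{tJ} can be computed block-by-block.

A has Jordan form
J =
  [3, 1, 0]
  [0, 3, 0]
  [0, 0, 3]
(up to reordering of blocks).

Per-block formulas:
  For a 2×2 Jordan block J_2(3): exp(t · J_2(3)) = e^(3t)·(I + t·N), where N is the 2×2 nilpotent shift.
  For a 1×1 block at λ = 3: exp(t · [3]) = [e^(3t)].

After assembling e^{tJ} and conjugating by P, we get:

e^{tA} =
  [exp(3*t), -t*exp(3*t), -t*exp(3*t)]
  [0, exp(3*t), 0]
  [0, 0, exp(3*t)]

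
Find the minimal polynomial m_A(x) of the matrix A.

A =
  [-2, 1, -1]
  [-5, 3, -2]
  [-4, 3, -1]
x^3

The characteristic polynomial is χ_A(x) = x^3, so the eigenvalues are known. The minimal polynomial is
  m_A(x) = Π_λ (x − λ)^{k_λ}
where k_λ is the size of the *largest* Jordan block for λ (equivalently, the smallest k with (A − λI)^k v = 0 for every generalised eigenvector v of λ).

  λ = 0: largest Jordan block has size 3, contributing (x − 0)^3

So m_A(x) = x^3 = x^3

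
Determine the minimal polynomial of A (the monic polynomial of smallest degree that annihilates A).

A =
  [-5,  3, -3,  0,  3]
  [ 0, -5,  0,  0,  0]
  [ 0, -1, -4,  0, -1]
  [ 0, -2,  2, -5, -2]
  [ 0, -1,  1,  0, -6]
x^2 + 10*x + 25

The characteristic polynomial is χ_A(x) = (x + 5)^5, so the eigenvalues are known. The minimal polynomial is
  m_A(x) = Π_λ (x − λ)^{k_λ}
where k_λ is the size of the *largest* Jordan block for λ (equivalently, the smallest k with (A − λI)^k v = 0 for every generalised eigenvector v of λ).

  λ = -5: largest Jordan block has size 2, contributing (x + 5)^2

So m_A(x) = (x + 5)^2 = x^2 + 10*x + 25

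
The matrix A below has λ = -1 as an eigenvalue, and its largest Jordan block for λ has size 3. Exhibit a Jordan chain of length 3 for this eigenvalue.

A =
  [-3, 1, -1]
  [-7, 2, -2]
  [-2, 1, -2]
A Jordan chain for λ = -1 of length 3:
v_1 = (-1, -3, -1)ᵀ
v_2 = (-2, -7, -2)ᵀ
v_3 = (1, 0, 0)ᵀ

Let N = A − (-1)·I. We want v_3 with N^3 v_3 = 0 but N^2 v_3 ≠ 0; then v_{j-1} := N · v_j for j = 3, …, 2.

Pick v_3 = (1, 0, 0)ᵀ.
Then v_2 = N · v_3 = (-2, -7, -2)ᵀ.
Then v_1 = N · v_2 = (-1, -3, -1)ᵀ.

Sanity check: (A − (-1)·I) v_1 = (0, 0, 0)ᵀ = 0. ✓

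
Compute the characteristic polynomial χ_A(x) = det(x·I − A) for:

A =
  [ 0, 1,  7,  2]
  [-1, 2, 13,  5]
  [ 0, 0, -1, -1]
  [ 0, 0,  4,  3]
x^4 - 4*x^3 + 6*x^2 - 4*x + 1

Expanding det(x·I − A) (e.g. by cofactor expansion or by noting that A is similar to its Jordan form J, which has the same characteristic polynomial as A) gives
  χ_A(x) = x^4 - 4*x^3 + 6*x^2 - 4*x + 1
which factors as (x - 1)^4. The eigenvalues (with algebraic multiplicities) are λ = 1 with multiplicity 4.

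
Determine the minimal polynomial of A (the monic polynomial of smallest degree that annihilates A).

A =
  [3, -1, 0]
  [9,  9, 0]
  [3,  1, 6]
x^2 - 12*x + 36

The characteristic polynomial is χ_A(x) = (x - 6)^3, so the eigenvalues are known. The minimal polynomial is
  m_A(x) = Π_λ (x − λ)^{k_λ}
where k_λ is the size of the *largest* Jordan block for λ (equivalently, the smallest k with (A − λI)^k v = 0 for every generalised eigenvector v of λ).

  λ = 6: largest Jordan block has size 2, contributing (x − 6)^2

So m_A(x) = (x - 6)^2 = x^2 - 12*x + 36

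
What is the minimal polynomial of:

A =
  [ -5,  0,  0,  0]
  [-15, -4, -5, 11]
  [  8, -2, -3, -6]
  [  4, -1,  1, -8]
x^3 + 15*x^2 + 75*x + 125

The characteristic polynomial is χ_A(x) = (x + 5)^4, so the eigenvalues are known. The minimal polynomial is
  m_A(x) = Π_λ (x − λ)^{k_λ}
where k_λ is the size of the *largest* Jordan block for λ (equivalently, the smallest k with (A − λI)^k v = 0 for every generalised eigenvector v of λ).

  λ = -5: largest Jordan block has size 3, contributing (x + 5)^3

So m_A(x) = (x + 5)^3 = x^3 + 15*x^2 + 75*x + 125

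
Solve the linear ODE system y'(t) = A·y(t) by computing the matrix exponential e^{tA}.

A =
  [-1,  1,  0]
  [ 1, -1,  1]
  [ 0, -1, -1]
e^{tA} =
  [t^2*exp(-t)/2 + exp(-t), t*exp(-t), t^2*exp(-t)/2]
  [t*exp(-t), exp(-t), t*exp(-t)]
  [-t^2*exp(-t)/2, -t*exp(-t), -t^2*exp(-t)/2 + exp(-t)]

Strategy: write A = P · J · P⁻¹ where J is a Jordan canonical form, so e^{tA} = P · e^{tJ} · P⁻¹, and e^{tJ} can be computed block-by-block.

A has Jordan form
J =
  [-1,  1,  0]
  [ 0, -1,  1]
  [ 0,  0, -1]
(up to reordering of blocks).

Per-block formulas:
  For a 3×3 Jordan block J_3(-1): exp(t · J_3(-1)) = e^(-1t)·(I + t·N + (t^2/2)·N^2), where N is the 3×3 nilpotent shift.

After assembling e^{tJ} and conjugating by P, we get:

e^{tA} =
  [t^2*exp(-t)/2 + exp(-t), t*exp(-t), t^2*exp(-t)/2]
  [t*exp(-t), exp(-t), t*exp(-t)]
  [-t^2*exp(-t)/2, -t*exp(-t), -t^2*exp(-t)/2 + exp(-t)]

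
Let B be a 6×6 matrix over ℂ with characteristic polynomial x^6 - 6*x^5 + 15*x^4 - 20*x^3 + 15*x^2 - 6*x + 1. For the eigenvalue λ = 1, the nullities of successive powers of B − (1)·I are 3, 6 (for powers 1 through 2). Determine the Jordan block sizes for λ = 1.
Block sizes for λ = 1: [2, 2, 2]

From the dimensions of kernels of powers, the number of Jordan blocks of size at least j is d_j − d_{j−1} where d_j = dim ker(N^j) (with d_0 = 0). Computing the differences gives [3, 3].
The number of blocks of size exactly k is (#blocks of size ≥ k) − (#blocks of size ≥ k + 1), so the partition is: 3 block(s) of size 2.
In nonincreasing order the block sizes are [2, 2, 2].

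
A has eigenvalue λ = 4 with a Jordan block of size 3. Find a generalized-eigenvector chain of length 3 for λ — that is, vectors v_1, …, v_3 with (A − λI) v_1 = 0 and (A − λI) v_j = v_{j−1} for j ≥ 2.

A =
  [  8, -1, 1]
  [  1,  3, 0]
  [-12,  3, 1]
A Jordan chain for λ = 4 of length 3:
v_1 = (3, 3, -9)ᵀ
v_2 = (4, 1, -12)ᵀ
v_3 = (1, 0, 0)ᵀ

Let N = A − (4)·I. We want v_3 with N^3 v_3 = 0 but N^2 v_3 ≠ 0; then v_{j-1} := N · v_j for j = 3, …, 2.

Pick v_3 = (1, 0, 0)ᵀ.
Then v_2 = N · v_3 = (4, 1, -12)ᵀ.
Then v_1 = N · v_2 = (3, 3, -9)ᵀ.

Sanity check: (A − (4)·I) v_1 = (0, 0, 0)ᵀ = 0. ✓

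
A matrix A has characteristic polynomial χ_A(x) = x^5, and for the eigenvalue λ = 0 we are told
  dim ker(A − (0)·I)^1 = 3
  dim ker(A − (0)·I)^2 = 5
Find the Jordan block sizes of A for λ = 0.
Block sizes for λ = 0: [2, 2, 1]

From the dimensions of kernels of powers, the number of Jordan blocks of size at least j is d_j − d_{j−1} where d_j = dim ker(N^j) (with d_0 = 0). Computing the differences gives [3, 2].
The number of blocks of size exactly k is (#blocks of size ≥ k) − (#blocks of size ≥ k + 1), so the partition is: 1 block(s) of size 1, 2 block(s) of size 2.
In nonincreasing order the block sizes are [2, 2, 1].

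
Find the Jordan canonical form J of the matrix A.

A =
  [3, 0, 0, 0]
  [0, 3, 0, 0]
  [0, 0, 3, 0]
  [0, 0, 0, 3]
J_1(3) ⊕ J_1(3) ⊕ J_1(3) ⊕ J_1(3)

The characteristic polynomial is
  det(x·I − A) = x^4 - 12*x^3 + 54*x^2 - 108*x + 81 = (x - 3)^4

Eigenvalues and multiplicities (the geometric multiplicity of λ is n − rank(A − λI), which equals the number of Jordan blocks for λ):
  λ = 3: algebraic multiplicity = 4, geometric multiplicity = 4

Determining the block sizes for each eigenvalue:
  λ = 3: gm = am = 4, so every block has size 1 → block sizes [1, 1, 1, 1]

Assembling the blocks gives a Jordan form
J =
  [3, 0, 0, 0]
  [0, 3, 0, 0]
  [0, 0, 3, 0]
  [0, 0, 0, 3]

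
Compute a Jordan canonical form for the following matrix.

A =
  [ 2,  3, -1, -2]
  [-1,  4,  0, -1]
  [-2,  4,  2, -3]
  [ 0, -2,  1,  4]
J_2(3) ⊕ J_2(3)

The characteristic polynomial is
  det(x·I − A) = x^4 - 12*x^3 + 54*x^2 - 108*x + 81 = (x - 3)^4

Eigenvalues and multiplicities (the geometric multiplicity of λ is n − rank(A − λI), which equals the number of Jordan blocks for λ):
  λ = 3: algebraic multiplicity = 4, geometric multiplicity = 2

Determining the block sizes for each eigenvalue:
  λ = 3: with am = 4 and gm = 2, the partition is not yet determined (e.g. several partitions of 4 into 2 parts exist). Let N = A − (3)·I. Computing rank(N^1) = 2, rank(N^2) = 0; the number of blocks of size ≥ j is rank(N^{j−1}) − rank(N^j), giving [2, 2]. So we have 2 block(s) of size 2 → block sizes [2, 2]

Assembling the blocks gives a Jordan form
J =
  [3, 1, 0, 0]
  [0, 3, 0, 0]
  [0, 0, 3, 1]
  [0, 0, 0, 3]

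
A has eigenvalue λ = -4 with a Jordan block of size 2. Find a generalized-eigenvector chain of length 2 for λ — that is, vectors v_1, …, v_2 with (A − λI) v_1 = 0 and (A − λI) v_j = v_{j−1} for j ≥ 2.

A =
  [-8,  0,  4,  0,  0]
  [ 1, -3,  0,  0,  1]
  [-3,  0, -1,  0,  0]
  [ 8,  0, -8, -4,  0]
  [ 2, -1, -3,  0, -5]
A Jordan chain for λ = -4 of length 2:
v_1 = (0, 1, 0, 0, -1)ᵀ
v_2 = (0, 1, 0, 0, 0)ᵀ

Let N = A − (-4)·I. We want v_2 with N^2 v_2 = 0 but N^1 v_2 ≠ 0; then v_{j-1} := N · v_j for j = 2, …, 2.

Pick v_2 = (0, 1, 0, 0, 0)ᵀ.
Then v_1 = N · v_2 = (0, 1, 0, 0, -1)ᵀ.

Sanity check: (A − (-4)·I) v_1 = (0, 0, 0, 0, 0)ᵀ = 0. ✓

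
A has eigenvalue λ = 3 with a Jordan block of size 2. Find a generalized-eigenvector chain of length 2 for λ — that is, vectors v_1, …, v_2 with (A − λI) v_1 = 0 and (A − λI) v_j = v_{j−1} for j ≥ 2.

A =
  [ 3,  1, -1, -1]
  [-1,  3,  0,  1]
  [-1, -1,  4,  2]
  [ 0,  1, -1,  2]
A Jordan chain for λ = 3 of length 2:
v_1 = (0, -1, -1, 0)ᵀ
v_2 = (1, 0, 0, 0)ᵀ

Let N = A − (3)·I. We want v_2 with N^2 v_2 = 0 but N^1 v_2 ≠ 0; then v_{j-1} := N · v_j for j = 2, …, 2.

Pick v_2 = (1, 0, 0, 0)ᵀ.
Then v_1 = N · v_2 = (0, -1, -1, 0)ᵀ.

Sanity check: (A − (3)·I) v_1 = (0, 0, 0, 0)ᵀ = 0. ✓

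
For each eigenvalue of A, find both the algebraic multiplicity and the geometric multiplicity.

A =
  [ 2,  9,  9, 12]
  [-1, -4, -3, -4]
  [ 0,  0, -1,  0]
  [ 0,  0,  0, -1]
λ = -1: alg = 4, geom = 3

Step 1 — factor the characteristic polynomial to read off the algebraic multiplicities:
  χ_A(x) = (x + 1)^4

Step 2 — compute geometric multiplicities via the rank-nullity identity g(λ) = n − rank(A − λI):
  rank(A − (-1)·I) = 1, so dim ker(A − (-1)·I) = n − 1 = 3

Summary:
  λ = -1: algebraic multiplicity = 4, geometric multiplicity = 3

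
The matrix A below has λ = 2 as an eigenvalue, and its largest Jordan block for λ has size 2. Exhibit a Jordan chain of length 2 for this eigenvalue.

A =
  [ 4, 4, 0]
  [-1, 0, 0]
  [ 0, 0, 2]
A Jordan chain for λ = 2 of length 2:
v_1 = (2, -1, 0)ᵀ
v_2 = (1, 0, 0)ᵀ

Let N = A − (2)·I. We want v_2 with N^2 v_2 = 0 but N^1 v_2 ≠ 0; then v_{j-1} := N · v_j for j = 2, …, 2.

Pick v_2 = (1, 0, 0)ᵀ.
Then v_1 = N · v_2 = (2, -1, 0)ᵀ.

Sanity check: (A − (2)·I) v_1 = (0, 0, 0)ᵀ = 0. ✓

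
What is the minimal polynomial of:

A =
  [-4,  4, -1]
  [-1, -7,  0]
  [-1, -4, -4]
x^3 + 15*x^2 + 75*x + 125

The characteristic polynomial is χ_A(x) = (x + 5)^3, so the eigenvalues are known. The minimal polynomial is
  m_A(x) = Π_λ (x − λ)^{k_λ}
where k_λ is the size of the *largest* Jordan block for λ (equivalently, the smallest k with (A − λI)^k v = 0 for every generalised eigenvector v of λ).

  λ = -5: largest Jordan block has size 3, contributing (x + 5)^3

So m_A(x) = (x + 5)^3 = x^3 + 15*x^2 + 75*x + 125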